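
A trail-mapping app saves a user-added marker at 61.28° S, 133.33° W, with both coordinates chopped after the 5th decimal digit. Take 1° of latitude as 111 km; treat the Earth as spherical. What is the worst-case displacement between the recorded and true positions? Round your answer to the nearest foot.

4 feet

Truncating at 5 decimal places can drop up to a full unit in the last place, so each coordinate may be off by as much as 1e-05°.
Latitude error → 1e-05 × 111000 = 1.11 m along the meridian.
E–W at 61.28°: 1e-05° × 111000 × cos 61.28° = 1e-05 × 111000 × 0.4805 ≈ 0.533388 m.
Worst case both components are at the extreme and orthogonal: √(1.11² + 0.533388²) ≈ 1.2315 m.
Converting: 1.2315 m × 3.2808 ft/m ≈ 4.0404 ft.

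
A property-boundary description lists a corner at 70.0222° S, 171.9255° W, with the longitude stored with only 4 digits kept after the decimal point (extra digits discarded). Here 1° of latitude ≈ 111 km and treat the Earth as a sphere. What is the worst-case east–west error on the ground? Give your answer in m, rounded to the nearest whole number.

Truncating at 4 decimal places can drop up to a full unit in the last place, so the longitude may be off by as much as 0.0001°.
Parallels shrink by cos φ, so at 70.0222° a degree of longitude is 111000 × 0.3417 ≈ 37923.8 m.
East–west error: 0.0001° × 37923.8 m/° ≈ 3.79238 m.

4 m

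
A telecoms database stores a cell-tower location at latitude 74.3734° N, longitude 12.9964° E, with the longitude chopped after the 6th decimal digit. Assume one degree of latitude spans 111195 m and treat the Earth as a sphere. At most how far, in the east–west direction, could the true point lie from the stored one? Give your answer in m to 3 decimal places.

0.030 m

Truncating at 6 decimal places can drop up to a full unit in the last place, so the longitude may be off by as much as 1e-06°.
Parallels shrink by cos φ, so at 74.3734° a degree of longitude is 111195 × 0.2694 ≈ 29952.3 m.
Maximum E–W displacement: 1e-06 × 29952.3 = 0.0299523 m.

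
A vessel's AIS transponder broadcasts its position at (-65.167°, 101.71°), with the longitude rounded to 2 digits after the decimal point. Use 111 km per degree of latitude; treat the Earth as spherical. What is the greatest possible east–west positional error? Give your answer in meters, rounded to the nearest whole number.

Rounding to 2 decimal places leaves the longitude within ±0.005° of the true value.
At latitude 65.167° a degree of longitude spans 111000 m × cos 65.167° = 111000 × 0.4200 ≈ 46617.2 m.
So at most 0.005° × 46617.2 ≈ 233.086 m east–west.

233 meters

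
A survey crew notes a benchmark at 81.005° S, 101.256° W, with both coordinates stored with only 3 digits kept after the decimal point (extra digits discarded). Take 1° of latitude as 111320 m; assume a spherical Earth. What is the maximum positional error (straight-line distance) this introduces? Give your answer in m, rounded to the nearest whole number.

113 m

Truncating at 3 decimal places can drop up to a full unit in the last place, so each coordinate may be off by as much as 0.001°.
N–S: 0.001° × 111320 m/° = 111.32 m.
Longitude error → 0.001 × 111320 × cos 81.005° = 0.001 × 111320 × 0.1563 ≈ 17.4047 m.
Combining orthogonally: (111.32² + 17.4047²)^½ ≈ 112.672 m.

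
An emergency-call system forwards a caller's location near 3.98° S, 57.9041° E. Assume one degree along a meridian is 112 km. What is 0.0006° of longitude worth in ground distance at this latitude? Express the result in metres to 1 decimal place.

0.0006° of longitude at 3.98° is 0.0006 × 112000 × cos 3.98° ≈ 0.0006 × 111730 = 67.0379 m.

67.0 metres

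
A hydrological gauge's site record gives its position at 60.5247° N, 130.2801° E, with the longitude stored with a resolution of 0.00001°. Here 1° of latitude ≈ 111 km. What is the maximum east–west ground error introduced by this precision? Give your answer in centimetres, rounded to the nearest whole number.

With a 0.00001° grid the true value lies within half a step, ±0.00001°/2 = ±5e-06°, of the stored one.
At latitude 60.5247° a degree of longitude spans 111000 m × cos 60.5247° = 111000 × 0.4920 ≈ 54617.4 m.
So at most 5e-06° × 54617.4 ≈ 0.273087 m east–west.
That is 0.273087 m = 27.309 cm.

27 centimetres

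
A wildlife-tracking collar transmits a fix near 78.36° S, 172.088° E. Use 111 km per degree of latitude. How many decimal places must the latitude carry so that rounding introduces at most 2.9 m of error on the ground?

One degree of latitude covers 111000 m.
With N decimal places the half-ulp bound is 0.5·10⁻ᴺ°, or 0.5·10⁻ᴺ × 111000 m on the ground.
Setting 55500 × 10⁻ᴺ ≤ 2.9 gives 10ᴺ ≥ 1.914e+04, i.e. N ≥ 4.28.
So 5 decimal places suffice (0.555 m); 4 would allow up to 5.55 m.

5 decimal places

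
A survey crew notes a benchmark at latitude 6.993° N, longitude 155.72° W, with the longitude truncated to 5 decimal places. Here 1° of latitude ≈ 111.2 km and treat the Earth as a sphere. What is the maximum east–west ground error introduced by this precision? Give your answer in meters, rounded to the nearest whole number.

1 meters

Truncating at 5 decimal places can drop up to a full unit in the last place, so the longitude may be off by as much as 1e-05°.
At latitude 6.993° a degree of longitude spans 111200 m × cos 6.993° = 111200 × 0.9926 ≈ 110373 m.
So at most 1e-05° × 110373 ≈ 1.10373 m east–west.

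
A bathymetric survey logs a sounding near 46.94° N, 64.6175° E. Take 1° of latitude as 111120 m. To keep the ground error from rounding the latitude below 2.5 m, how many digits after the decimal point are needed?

5 decimal places

One degree of latitude covers 111120 m.
N decimal places → at most half a unit in the last place, 0.5 × 10⁻ᴺ° = 111120/2 × 10⁻ᴺ m.
Need 0.5 × 111120 × 10⁻ᴺ ≤ 2.5 → 10⁻ᴺ ≤ 4.500e-05, so N ≥ 4.35.
So 5 decimal places suffice (0.556 m); 4 would allow up to 5.56 m.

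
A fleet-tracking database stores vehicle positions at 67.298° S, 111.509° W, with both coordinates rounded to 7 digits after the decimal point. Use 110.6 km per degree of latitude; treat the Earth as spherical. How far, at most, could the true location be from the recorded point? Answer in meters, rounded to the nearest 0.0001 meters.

0.0059 meters

Rounding to 7 decimal places leaves each coordinate within ±5e-08° of the true value.
Latitude error → 5e-08 × 110600 = 0.00553 m along the meridian.
East–west component at 67.298°: 5e-08° × 110600 × cos 67.298° ≈ 5e-08 × 42684.8 ≈ 0.00213424 m.
Worst case both components are at the extreme and orthogonal: √(0.00553² + 0.00213424²) ≈ 0.00592755 m.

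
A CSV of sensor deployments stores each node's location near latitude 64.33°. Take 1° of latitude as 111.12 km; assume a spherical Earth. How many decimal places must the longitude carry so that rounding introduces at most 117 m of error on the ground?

At 64.33° one degree of longitude covers 111120 × cos 64.33° ≈ 111120 × 0.4332 ≈ 48135.8 m.
Rounding to N decimal places gives at most 0.5 × 10⁻ᴺ degrees of error, i.e. 0.5 × 10⁻ᴺ × 48135.8 m.
Need 0.5 × 48135.8 × 10⁻ᴺ ≤ 117 → 10⁻ᴺ ≤ 4.861e-03, so N ≥ 2.31.
At 2 places the error can reach 241 m, but 3 places keeps it to 24.1 m.

3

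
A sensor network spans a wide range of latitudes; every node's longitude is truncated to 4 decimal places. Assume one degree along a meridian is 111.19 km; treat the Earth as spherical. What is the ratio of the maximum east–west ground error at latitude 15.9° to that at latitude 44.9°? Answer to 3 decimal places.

1.358

Truncating at 4 decimal places can drop up to a full unit in the last place, so the longitude may be off by as much as 0.0001°.
Error at 15.9° = 0.0001° × 111190 × cos 15.9° ≈ 11.119 × 0.9617 = 10.694 m.
Error at 44.9° = 0.0001° × 111190 × cos 44.9° ≈ 11.119 × 0.7083 = 7.876 m.
The ratio reduces to cos 15.9° / cos 44.9° = 0.9617/0.7083 ≈ 1.3577.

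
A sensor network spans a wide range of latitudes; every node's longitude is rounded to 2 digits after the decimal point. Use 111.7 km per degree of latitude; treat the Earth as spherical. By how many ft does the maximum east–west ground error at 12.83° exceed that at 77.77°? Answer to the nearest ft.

1398 ft

Rounding to 2 decimal places leaves the longitude within ±0.005° of the true value.
Error at 12.83° = 0.005° × 111700 × cos 12.83° ≈ 558.5 × 0.9750 = 544.56 m.
At 77.77°: 0.005° × 111700 × cos 77.77° = 0.005 × 111700 × 0.2118 ≈ 118.31 m.
So the lower-latitude error exceeds the higher by 544.56 − 118.31 = 426.25 m.
In feet: 426.245 m ÷ 0.3048 ≈ 1398.4 ft.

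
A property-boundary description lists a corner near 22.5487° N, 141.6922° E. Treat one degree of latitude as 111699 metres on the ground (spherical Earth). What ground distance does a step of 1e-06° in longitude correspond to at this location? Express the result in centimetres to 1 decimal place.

10.3 centimetres

At 22.5487° a degree of longitude is 111699 × cos 22.5487° ≈ 103160 m, so 1e-06° corresponds to 0.10316 m.
That is 0.10316 m = 10.316 cm.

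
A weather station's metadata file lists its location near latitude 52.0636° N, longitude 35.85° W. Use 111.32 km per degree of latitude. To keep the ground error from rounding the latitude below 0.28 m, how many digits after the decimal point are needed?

One degree of latitude covers 111320 m.
N decimal places → at most half a unit in the last place, 0.5 × 10⁻ᴺ° = 111320/2 × 10⁻ᴺ m.
Setting 55660 × 10⁻ᴺ ≤ 0.28 gives 10ᴺ ≥ 1.988e+05, i.e. N ≥ 5.30.
At 5 places the error can reach 0.557 m, but 6 places keeps it to 0.0557 m.

6 decimal places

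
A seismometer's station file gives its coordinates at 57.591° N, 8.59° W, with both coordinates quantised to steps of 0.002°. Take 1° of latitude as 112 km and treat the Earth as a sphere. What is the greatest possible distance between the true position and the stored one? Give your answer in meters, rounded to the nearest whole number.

127 meters

With a 0.002° grid the true value lies within half a step, ±0.002°/2 = ±0.001°, of the stored one.
North–south component: 0.001° × 112000 = 112 m.
Longitude error → 0.001 × 112000 × cos 57.591° = 0.001 × 112000 × 0.5360 ≈ 60.0275 m.
Combining orthogonally: (112² + 60.0275²)^½ ≈ 127.072 m.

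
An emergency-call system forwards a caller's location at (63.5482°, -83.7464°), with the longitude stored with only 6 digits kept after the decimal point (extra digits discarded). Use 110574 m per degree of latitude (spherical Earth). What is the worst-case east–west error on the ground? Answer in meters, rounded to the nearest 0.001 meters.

0.049 meters

Truncating at 6 decimal places can drop up to a full unit in the last place, so the longitude may be off by as much as 1e-06°.
One degree of longitude at 63.5482° is 110574 × cos 63.5482° ≈ 110574 × 0.4454 = 49254.6 m.
East–west error: 1e-06° × 49254.6 m/° ≈ 0.0492546 m.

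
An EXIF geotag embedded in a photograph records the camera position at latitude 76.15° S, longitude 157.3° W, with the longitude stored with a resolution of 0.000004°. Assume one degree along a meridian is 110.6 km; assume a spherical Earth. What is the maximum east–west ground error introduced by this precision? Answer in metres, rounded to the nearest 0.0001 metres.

0.0530 metres

With a 0.000004° grid the true value lies within half a step, ±0.000004°/2 = ±2e-06°, of the stored one.
At latitude 76.15° a degree of longitude spans 110600 m × cos 76.15° = 110600 × 0.2394 ≈ 26475.5 m.
Maximum E–W displacement: 2e-06 × 26475.5 = 0.052951 m.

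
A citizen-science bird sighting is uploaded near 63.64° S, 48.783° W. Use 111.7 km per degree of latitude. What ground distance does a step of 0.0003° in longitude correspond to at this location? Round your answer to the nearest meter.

One degree of longitude here spans 111700 × cos 63.64° = 111700 × 0.4440 ≈ 49595.9 m; 0.0003° of that is 14.8788 m.

15 meters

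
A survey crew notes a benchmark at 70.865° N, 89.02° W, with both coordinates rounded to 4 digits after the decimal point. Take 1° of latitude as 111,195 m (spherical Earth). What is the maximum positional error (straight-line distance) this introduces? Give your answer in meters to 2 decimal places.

Rounding to 4 decimal places leaves each coordinate within ±5e-05° of the true value.
Latitude error → 5e-05 × 111195 = 5.55975 m along the meridian.
Longitude error → 5e-05 × 111195 × cos 70.865° = 5e-05 × 111195 × 0.3278 ≈ 1.82246 m.
The two errors are perpendicular, so the maximum displacement is √(5.55975² + 1.82246²) ≈ 5.85083 m.

5.85 meters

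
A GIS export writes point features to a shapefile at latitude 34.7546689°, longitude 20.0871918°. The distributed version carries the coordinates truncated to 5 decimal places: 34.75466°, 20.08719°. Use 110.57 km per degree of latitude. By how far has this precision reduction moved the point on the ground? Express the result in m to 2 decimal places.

1.00 m

Δlat = 34.7546689 − 34.75466 = +0.0000089°; Δlon = 20.0871918 − 20.08719 = +0.0000018°.
N–S: 0.0000089° × 110570 m/° = 0.984073 m.
E–W at 34.7547°: 0.0000018° × 110570 × cos 34.7547° = 0.0000018 × 110570 × 0.8216 ≈ 0.16352 m.
Combined displacement = (0.984073² + 0.16352²)^½ ≈ 0.997566 m.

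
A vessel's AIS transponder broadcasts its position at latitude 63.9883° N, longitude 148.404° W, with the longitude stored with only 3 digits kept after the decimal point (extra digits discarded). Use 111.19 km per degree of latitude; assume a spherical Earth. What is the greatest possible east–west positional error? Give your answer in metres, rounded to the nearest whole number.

Truncating at 3 decimal places can drop up to a full unit in the last place, so the longitude may be off by as much as 0.001°.
One degree of longitude at 63.9883° is 111190 × cos 63.9883° ≈ 111190 × 0.4386 = 48762.9 m.
East–west error: 0.001° × 48762.9 m/° ≈ 48.7629 m.

49 metres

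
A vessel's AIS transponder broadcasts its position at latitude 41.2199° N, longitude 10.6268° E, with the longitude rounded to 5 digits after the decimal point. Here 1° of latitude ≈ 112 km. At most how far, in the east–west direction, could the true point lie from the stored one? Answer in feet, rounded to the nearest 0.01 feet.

Rounding to 5 decimal places leaves the longitude within ±5e-06° of the true value.
One degree of longitude at 41.2199° is 112000 × cos 41.2199° ≈ 112000 × 0.7522 = 84244.8 m.
East–west error: 5e-06° × 84244.8 m/° ≈ 0.421224 m.
Converting: 0.421224 m × 3.2808 ft/m ≈ 1.382 ft.

1.38 feet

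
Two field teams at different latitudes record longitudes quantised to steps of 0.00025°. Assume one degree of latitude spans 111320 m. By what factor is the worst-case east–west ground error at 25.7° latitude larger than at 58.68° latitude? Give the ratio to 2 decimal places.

With a 0.00025° grid the true value lies within half a step, ±0.00025°/2 = ±0.000125°, of the stored one.
Error at 25.7° = 0.000125° × 111320 × cos 25.7° ≈ 13.915 × 0.9011 = 12.538 m.
At 58.68°: 0.000125° × 111320 × cos 58.68° = 0.000125 × 111320 × 0.5198 ≈ 7.2333 m.
The ratio reduces to cos 25.7° / cos 58.68° = 0.9011/0.5198 ≈ 1.7334.

1.73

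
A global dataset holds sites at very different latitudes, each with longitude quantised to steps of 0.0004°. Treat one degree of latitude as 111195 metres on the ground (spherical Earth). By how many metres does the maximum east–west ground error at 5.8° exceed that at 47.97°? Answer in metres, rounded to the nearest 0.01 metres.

With a 0.0004° grid the true value lies within half a step, ±0.0004°/2 = ±0.0002°, of the stored one.
Error at 5.8° = 0.0002° × 111195 × cos 5.8° ≈ 22.239 × 0.9949 = 22.125 m.
At 47.97°: 0.0002° × 111195 × cos 47.97° = 0.0002 × 111195 × 0.6695 ≈ 14.889 m.
So the lower-latitude error exceeds the higher by 22.125 − 14.889 = 7.2357 m.

7.24 metres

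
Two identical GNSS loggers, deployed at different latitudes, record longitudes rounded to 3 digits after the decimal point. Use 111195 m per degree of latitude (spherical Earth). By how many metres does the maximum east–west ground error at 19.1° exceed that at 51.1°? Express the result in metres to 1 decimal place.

17.6 metres

Rounding to 3 decimal places leaves the longitude within ±0.0005° of the true value.
At 19.1°: 0.0005° × 111195 × cos 19.1° = 0.0005 × 111195 × 0.9449 ≈ 52.537 m.
Error at 51.1° = 0.0005° × 111195 × cos 51.1° ≈ 55.598 × 0.6280 = 34.913 m.
Difference: 52.537 − 34.913 = 17.624 m.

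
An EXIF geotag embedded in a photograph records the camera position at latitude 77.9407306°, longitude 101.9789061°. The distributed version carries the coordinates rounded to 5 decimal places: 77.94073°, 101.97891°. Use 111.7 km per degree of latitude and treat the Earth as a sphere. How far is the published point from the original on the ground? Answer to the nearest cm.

11 cm

Δlat = 77.9407306 − 77.94073 = +0.0000006°; Δlon = 101.9789061 − 101.97891 = -0.0000039°.
N–S: 0.0000006° × 111700 m/° = 0.06702 m.
East–west at this latitude: -0.0000039° × 111700 × cos 77.9407° ≈ -0.0000039 × 23336.7 = -0.0910133 m.
Hypotenuse of the two orthogonal shifts: √(0.06702² + 0.0910133²) = 0.113027 m.
That is 0.113027 m = 11.303 cm.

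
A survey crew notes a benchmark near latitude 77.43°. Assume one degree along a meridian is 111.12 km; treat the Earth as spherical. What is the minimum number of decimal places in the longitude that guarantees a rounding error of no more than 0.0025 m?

7

At 77.43° one degree of longitude covers 111120 × cos 77.43° ≈ 111120 × 0.2176 ≈ 24183.3 m.
Rounding to N decimal places gives at most 0.5 × 10⁻ᴺ degrees of error, i.e. 0.5 × 10⁻ᴺ × 24183.3 m.
Setting 12091.6 × 10⁻ᴺ ≤ 0.0025 gives 10ᴺ ≥ 4.837e+06, i.e. N ≥ 6.68.
N = 6 would give 0.0121 m (too coarse); N = 7 gives 0.00121 m ≤ 0.0025 m.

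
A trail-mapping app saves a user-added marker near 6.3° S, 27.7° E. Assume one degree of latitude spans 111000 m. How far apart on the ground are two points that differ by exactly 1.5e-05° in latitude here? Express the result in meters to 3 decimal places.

1.665 meters

Along a meridian 1.5e-05° is 1.5e-05 × 111000 = 1.665 m.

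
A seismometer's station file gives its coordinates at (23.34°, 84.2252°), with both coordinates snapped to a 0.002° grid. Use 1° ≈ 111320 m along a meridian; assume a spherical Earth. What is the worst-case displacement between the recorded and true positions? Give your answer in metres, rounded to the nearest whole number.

With a 0.002° grid the true value lies within half a step, ±0.002°/2 = ±0.001°, of the stored one.
Latitude error → 0.001 × 111320 = 111.32 m along the meridian.
East–west component at 23.34°: 0.001° × 111320 × cos 23.34° ≈ 0.001 × 102211 ≈ 102.211 m.
The two errors are perpendicular, so the maximum displacement is √(111.32² + 102.211²) ≈ 151.126 m.

151 metres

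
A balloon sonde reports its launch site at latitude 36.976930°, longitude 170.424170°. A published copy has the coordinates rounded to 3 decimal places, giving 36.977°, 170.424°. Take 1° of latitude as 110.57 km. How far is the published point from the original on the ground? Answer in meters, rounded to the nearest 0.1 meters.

16.9 meters

The latitude changed by -0.000070° and the longitude by +0.000170°.
North–south shift: -0.000070 × 110570 = -7.7399 m.
East–west at this latitude: 0.000170° × 110570 × cos 36.977° ≈ 0.000170 × 88331.8 = 15.0164 m.
Combined displacement = (7.7399² + 15.0164²)^½ ≈ 16.8937 m.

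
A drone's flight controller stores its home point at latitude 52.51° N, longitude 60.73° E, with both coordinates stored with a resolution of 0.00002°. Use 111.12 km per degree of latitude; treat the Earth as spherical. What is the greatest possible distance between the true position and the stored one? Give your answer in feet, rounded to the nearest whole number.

With a 0.00002° grid the true value lies within half a step, ±0.00002°/2 = ±1e-05°, of the stored one.
N–S: 1e-05° × 111120 m/° = 1.1112 m.
Longitude error → 1e-05 × 111120 × cos 52.51° = 1e-05 × 111120 × 0.6086 ≈ 0.676302 m.
Worst case both components are at the extreme and orthogonal: √(1.1112² + 0.676302²) ≈ 1.30083 m.
In feet: 1.30083 m ÷ 0.3048 ≈ 4.2678 ft.

4 feet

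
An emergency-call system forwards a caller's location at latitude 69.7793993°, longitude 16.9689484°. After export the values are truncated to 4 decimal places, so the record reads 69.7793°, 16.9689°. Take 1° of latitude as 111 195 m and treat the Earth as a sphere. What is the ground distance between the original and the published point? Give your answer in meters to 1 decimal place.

Δlat = 69.7793993 − 69.7793 = +0.0000993°; Δlon = 16.9689484 − 16.9689 = +0.0000484°.
North–south shift: 0.0000993 × 111195 = 11.0417 m.
E–W at 69.7793°: 0.0000484° × 111195 × cos 69.7793° = 0.0000484 × 111195 × 0.3456 ≈ 1.86016 m.
Combined displacement = (11.0417² + 1.86016²)^½ ≈ 11.1973 m.

11.2 meters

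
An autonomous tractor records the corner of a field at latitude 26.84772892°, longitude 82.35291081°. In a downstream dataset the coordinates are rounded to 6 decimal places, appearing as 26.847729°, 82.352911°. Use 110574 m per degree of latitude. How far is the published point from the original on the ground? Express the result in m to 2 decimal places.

0.02 m

The latitude changed by -0.00000008° and the longitude by -0.00000019°.
N–S: -0.00000008° × 110574 m/° = -0.00884592 m.
East–west at this latitude: -0.00000019° × 110574 × cos 26.8477° ≈ -0.00000019 × 98655.2 = -0.0187445 m.
Combined displacement = (0.00884592² + 0.0187445²)^½ ≈ 0.0207269 m.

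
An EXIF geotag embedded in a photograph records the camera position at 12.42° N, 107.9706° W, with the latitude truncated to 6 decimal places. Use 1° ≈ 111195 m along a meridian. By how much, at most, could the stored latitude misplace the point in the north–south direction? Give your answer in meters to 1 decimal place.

Truncating at 6 decimal places can drop up to a full unit in the last place, so the latitude may be off by as much as 1e-06°.
Along the meridian that is 1e-06° × 111195 m/° = 0.111195 m.

0.1 meters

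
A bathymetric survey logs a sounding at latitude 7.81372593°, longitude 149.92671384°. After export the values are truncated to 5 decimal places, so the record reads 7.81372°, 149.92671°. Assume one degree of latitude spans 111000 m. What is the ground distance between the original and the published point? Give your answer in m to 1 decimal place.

Δlat = 7.81372593 − 7.81372 = +0.00000593°; Δlon = 149.92671384 − 149.92671 = +0.00000384°.
North–south shift: 0.00000593 × 111000 = 0.65823 m.
East–west at this latitude: 0.00000384° × 111000 × cos 7.81372° ≈ 0.00000384 × 109969 = 0.422282 m.
Combined displacement = (0.65823² + 0.422282²)^½ ≈ 0.782042 m.

0.8 m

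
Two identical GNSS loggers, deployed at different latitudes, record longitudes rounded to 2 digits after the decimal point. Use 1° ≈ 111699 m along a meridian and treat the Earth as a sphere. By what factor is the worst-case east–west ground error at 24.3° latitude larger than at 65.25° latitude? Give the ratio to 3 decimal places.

2.177

Rounding to 2 decimal places leaves the longitude within ±0.005° of the true value.
At 24.3°: 0.005° × 111699 × cos 24.3° = 0.005 × 111699 × 0.9114 ≈ 509.01 m.
At 65.25°: 0.005° × 111699 × cos 65.25° = 0.005 × 111699 × 0.4187 ≈ 233.82 m.
Ratio: 509.01 / 233.82 = cos 24.3° / cos 65.25° ≈ 2.1770.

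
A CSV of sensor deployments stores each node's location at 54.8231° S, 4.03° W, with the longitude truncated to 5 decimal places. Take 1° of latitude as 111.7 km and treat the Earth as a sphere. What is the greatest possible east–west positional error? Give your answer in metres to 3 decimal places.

0.644 metres

Truncating at 5 decimal places can drop up to a full unit in the last place, so the longitude may be off by as much as 1e-05°.
Parallels shrink by cos φ, so at 54.8231° a degree of longitude is 111700 × 0.5761 ≈ 64350.7 m.
So at most 1e-05° × 64350.7 ≈ 0.643507 m east–west.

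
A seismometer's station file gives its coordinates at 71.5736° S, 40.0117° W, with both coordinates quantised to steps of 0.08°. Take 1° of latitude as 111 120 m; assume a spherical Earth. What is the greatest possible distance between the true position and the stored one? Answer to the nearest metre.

4662 metres

With a 0.08° grid the true value lies within half a step, ±0.08°/2 = ±0.04°, of the stored one.
N–S: 0.04° × 111120 m/° = 4444.8 m.
E–W at 71.5736°: 0.04° × 111120 × cos 71.5736° = 0.04 × 111120 × 0.3161 ≈ 1404.94 m.
Worst case both components are at the extreme and orthogonal: √(4444.8² + 1404.94²) ≈ 4661.56 m.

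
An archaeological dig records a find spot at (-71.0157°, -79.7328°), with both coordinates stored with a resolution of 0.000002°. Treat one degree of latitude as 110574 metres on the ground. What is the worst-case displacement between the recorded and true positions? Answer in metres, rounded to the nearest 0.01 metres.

0.12 metres

With a 0.000002° grid the true value lies within half a step, ±0.000002°/2 = ±1e-06°, of the stored one.
North–south component: 1e-06° × 110574 = 0.110574 m.
Longitude error → 1e-06 × 110574 × cos 71.0157° = 1e-06 × 110574 × 0.3253 ≈ 0.0359707 m.
Worst case both components are at the extreme and orthogonal: √(0.110574² + 0.0359707²) ≈ 0.116278 m.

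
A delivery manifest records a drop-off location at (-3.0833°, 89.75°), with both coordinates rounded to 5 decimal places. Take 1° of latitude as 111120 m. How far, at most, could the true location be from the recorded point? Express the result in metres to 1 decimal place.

0.8 metres

Rounding to 5 decimal places leaves each coordinate within ±5e-06° of the true value.
Latitude error → 5e-06 × 111120 = 0.5556 m along the meridian.
East–west component at 3.0833°: 5e-06° × 111120 × cos 3.0833° ≈ 5e-06 × 110959 ≈ 0.554796 m.
The two errors are perpendicular, so the maximum displacement is √(0.5556² + 0.554796²) ≈ 0.785169 m.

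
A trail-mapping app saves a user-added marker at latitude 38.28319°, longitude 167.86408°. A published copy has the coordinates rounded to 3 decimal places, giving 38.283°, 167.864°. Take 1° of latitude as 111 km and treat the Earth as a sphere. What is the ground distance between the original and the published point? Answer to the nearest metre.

22 metres

Δlat = 38.28319 − 38.283 = +0.00019°; Δlon = 167.86408 − 167.864 = +0.00008°.
N–S: 0.00019° × 111000 m/° = 21.09 m.
East–west at this latitude: 0.00008° × 111000 × cos 38.283° ≈ 0.00008 × 87130.6 = 6.97045 m.
Combined displacement = (21.09² + 6.97045²)^½ ≈ 22.2121 m.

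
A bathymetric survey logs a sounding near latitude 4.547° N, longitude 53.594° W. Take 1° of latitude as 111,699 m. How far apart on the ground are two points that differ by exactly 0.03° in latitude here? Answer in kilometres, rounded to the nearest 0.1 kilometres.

3.4 kilometres

Along a meridian 0.03° is 0.03 × 111699 = 3350.97 m.
That is 3350.97 m = 3.351 km.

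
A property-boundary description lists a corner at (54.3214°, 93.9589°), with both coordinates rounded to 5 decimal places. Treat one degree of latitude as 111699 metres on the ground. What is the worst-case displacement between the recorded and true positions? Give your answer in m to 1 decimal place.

Rounding to 5 decimal places leaves each coordinate within ±5e-06° of the true value.
Latitude error → 5e-06 × 111699 = 0.558495 m along the meridian.
E–W at 54.3214°: 5e-06° × 111699 × cos 54.3214° = 5e-06 × 111699 × 0.5832 ≈ 0.325735 m.
Worst case both components are at the extreme and orthogonal: √(0.558495² + 0.325735²) ≈ 0.646545 m.

0.6 m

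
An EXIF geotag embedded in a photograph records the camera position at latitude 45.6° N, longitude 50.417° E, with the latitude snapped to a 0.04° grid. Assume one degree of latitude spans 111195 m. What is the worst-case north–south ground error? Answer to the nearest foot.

With a 0.04° grid the true value lies within half a step, ±0.04°/2 = ±0.02°, of the stored one.
So the N–S error is at most 0.02 × 111195 = 2223.9 m.
In feet: 2223.9 m ÷ 0.3048 ≈ 7296.3 ft.

7296 feet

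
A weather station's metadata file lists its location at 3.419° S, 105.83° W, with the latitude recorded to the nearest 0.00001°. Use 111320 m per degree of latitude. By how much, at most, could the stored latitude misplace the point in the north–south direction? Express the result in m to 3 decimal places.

Rounding to 5 decimal places leaves the latitude within ±5e-06° of the true value.
So the N–S error is at most 5e-06 × 111320 = 0.5566 m.

0.557 m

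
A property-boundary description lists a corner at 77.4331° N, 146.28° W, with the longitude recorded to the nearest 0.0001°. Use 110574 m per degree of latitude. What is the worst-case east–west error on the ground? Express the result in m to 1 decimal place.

1.2 m

Rounding to 4 decimal places leaves the longitude within ±5e-05° of the true value.
Parallels shrink by cos φ, so at 77.4331° a degree of longitude is 110574 × 0.2176 ≈ 24058.6 m.
So at most 5e-05° × 24058.6 ≈ 1.20293 m east–west.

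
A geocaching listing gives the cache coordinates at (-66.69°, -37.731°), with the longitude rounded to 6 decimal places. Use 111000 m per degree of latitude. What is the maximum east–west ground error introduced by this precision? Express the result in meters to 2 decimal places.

0.02 meters

Rounding to 6 decimal places leaves the longitude within ±5e-07° of the true value.
Parallels shrink by cos φ, so at 66.69° a degree of longitude is 111000 × 0.3957 ≈ 43923.3 m.
East–west error: 5e-07° × 43923.3 m/° ≈ 0.0219617 m.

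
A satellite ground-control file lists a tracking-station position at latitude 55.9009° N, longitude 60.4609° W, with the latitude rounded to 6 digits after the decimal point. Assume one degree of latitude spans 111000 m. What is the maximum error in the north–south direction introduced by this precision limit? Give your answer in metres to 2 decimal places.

Rounding to 6 decimal places leaves the latitude within ±5e-07° of the true value.
Along the meridian that is 5e-07° × 111000 m/° = 0.0555 m.

0.06 metres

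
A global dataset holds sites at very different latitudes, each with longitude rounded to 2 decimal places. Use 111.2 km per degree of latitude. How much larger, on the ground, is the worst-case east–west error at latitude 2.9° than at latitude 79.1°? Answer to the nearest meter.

Rounding to 2 decimal places leaves the longitude within ±0.005° of the true value.
Error at 2.9° = 0.005° × 111200 × cos 2.9° ≈ 556 × 0.9987 = 555.29 m.
At 79.1°: 0.005° × 111200 × cos 79.1° = 0.005 × 111200 × 0.1891 ≈ 105.14 m.
Difference: 555.29 − 105.14 = 450.15 m.

450 meters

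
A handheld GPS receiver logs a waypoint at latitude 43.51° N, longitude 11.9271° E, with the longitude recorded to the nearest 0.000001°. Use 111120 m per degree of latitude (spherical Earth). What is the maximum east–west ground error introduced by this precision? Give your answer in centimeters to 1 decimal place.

Rounding to 6 decimal places leaves the longitude within ±5e-07° of the true value.
At latitude 43.51° a degree of longitude spans 111120 m × cos 43.51° = 111120 × 0.7253 ≈ 80590.2 m.
Maximum E–W displacement: 5e-07 × 80590.2 = 0.0402951 m.
That is 0.0402951 m = 4.0295 cm.

4.0 centimeters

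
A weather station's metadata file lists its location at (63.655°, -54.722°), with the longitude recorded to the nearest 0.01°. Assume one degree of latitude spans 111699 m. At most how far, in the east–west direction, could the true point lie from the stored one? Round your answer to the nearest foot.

Rounding to 2 decimal places leaves the longitude within ±0.005° of the true value.
At latitude 63.655° a degree of longitude spans 111699 m × cos 63.655° = 111699 × 0.4438 ≈ 49569.2 m.
So at most 0.005° × 49569.2 ≈ 247.846 m east–west.
Converting: 247.846 m × 3.2808 ft/m ≈ 813.14 ft.

813 feet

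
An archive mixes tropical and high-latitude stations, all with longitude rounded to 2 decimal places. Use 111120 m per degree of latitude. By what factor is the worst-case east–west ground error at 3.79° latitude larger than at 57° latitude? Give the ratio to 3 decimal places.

1.832

Rounding to 2 decimal places leaves the longitude within ±0.005° of the true value.
At 3.79°: 0.005° × 111120 × cos 3.79° = 0.005 × 111120 × 0.9978 ≈ 554.38 m.
At 57°: 0.005° × 111120 × cos 57° = 0.005 × 111120 × 0.5446 ≈ 302.6 m.
Ratio: 554.38 / 302.6 = cos 3.79° / cos 57° ≈ 1.8321.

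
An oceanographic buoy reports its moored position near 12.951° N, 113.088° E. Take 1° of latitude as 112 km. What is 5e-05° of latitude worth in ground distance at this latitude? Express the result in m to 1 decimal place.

5.6 m

5e-05° × 112000 m/° = 5.6 m.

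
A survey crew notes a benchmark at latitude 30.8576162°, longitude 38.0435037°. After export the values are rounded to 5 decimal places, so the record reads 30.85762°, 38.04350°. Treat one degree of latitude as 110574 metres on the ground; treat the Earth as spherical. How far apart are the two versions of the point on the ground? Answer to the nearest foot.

The latitude changed by -0.0000038° and the longitude by +0.0000037°.
N–S: -0.0000038° × 110574 m/° = -0.420181 m.
East–west at this latitude: 0.0000037° × 110574 × cos 30.8576° ≈ 0.0000037 × 94921.6 = 0.35121 m.
Combined displacement = (0.420181² + 0.35121²)^½ ≈ 0.547632 m.
In feet: 0.547632 m ÷ 0.3048 ≈ 1.7967 ft.

2 feet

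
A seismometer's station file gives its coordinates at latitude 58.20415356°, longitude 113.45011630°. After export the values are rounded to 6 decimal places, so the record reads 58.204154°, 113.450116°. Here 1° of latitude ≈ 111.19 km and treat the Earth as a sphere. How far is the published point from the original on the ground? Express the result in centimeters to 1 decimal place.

5.2 centimeters

The latitude changed by -0.00000044° and the longitude by +0.00000030°.
N–S: -0.00000044° × 111190 m/° = -0.0489236 m.
E–W at 58.2042°: 0.00000030° × 111190 × cos 58.2042° = 0.00000030 × 111190 × 0.5269 ≈ 0.0175756 m.
Distance: √(0.0489236² + 0.0175756²) ≈ 0.0519848 m.
That is 0.0519848 m = 5.1985 cm.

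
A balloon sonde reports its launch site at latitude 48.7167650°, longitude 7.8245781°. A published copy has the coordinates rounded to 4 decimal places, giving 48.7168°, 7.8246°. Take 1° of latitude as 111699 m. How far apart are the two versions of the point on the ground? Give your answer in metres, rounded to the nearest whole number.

Δlat = 48.7167650 − 48.7168 = -0.0000350°; Δlon = 7.8245781 − 7.8246 = -0.0000219°.
N–S: -0.0000350° × 111699 m/° = -3.90946 m.
E–W at 48.7168°: -0.0000219° × 111699 × cos 48.7168° = -0.0000219 × 111699 × 0.6598 ≈ -1.61396 m.
Hypotenuse of the two orthogonal shifts: √(3.90946² + 1.61396²) = 4.22951 m.

4 metres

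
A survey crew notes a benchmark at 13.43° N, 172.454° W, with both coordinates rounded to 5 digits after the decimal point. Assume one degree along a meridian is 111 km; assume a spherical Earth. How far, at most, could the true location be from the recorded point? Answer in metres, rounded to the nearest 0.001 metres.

0.774 metres

Rounding to 5 decimal places leaves each coordinate within ±5e-06° of the true value.
N–S: 5e-06° × 111000 m/° = 0.555 m.
Longitude error → 5e-06 × 111000 × cos 13.43° = 5e-06 × 111000 × 0.9727 ≈ 0.539823 m.
Worst case both components are at the extreme and orthogonal: √(0.555² + 0.539823²) ≈ 0.774231 m.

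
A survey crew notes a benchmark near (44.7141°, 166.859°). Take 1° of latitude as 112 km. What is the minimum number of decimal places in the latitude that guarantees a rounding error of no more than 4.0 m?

One degree of latitude covers 112000 m.
N decimal places → at most half a unit in the last place, 0.5 × 10⁻ᴺ° = 112000/2 × 10⁻ᴺ m.
Need 0.5 × 112000 × 10⁻ᴺ ≤ 4.0 → 10⁻ᴺ ≤ 7.143e-05, so N ≥ 4.15.
At 4 places the error can reach 5.6 m, but 5 places keeps it to 0.56 m.

5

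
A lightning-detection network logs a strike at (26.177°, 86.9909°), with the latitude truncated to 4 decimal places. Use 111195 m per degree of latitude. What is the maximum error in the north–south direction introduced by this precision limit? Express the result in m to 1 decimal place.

11.1 m

Truncating at 4 decimal places can drop up to a full unit in the last place, so the latitude may be off by as much as 0.0001°.
Along the meridian that is 0.0001° × 111195 m/° = 11.1195 m.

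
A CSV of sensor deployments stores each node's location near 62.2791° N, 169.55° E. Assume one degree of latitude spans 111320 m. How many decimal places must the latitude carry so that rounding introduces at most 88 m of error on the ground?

3 decimal places

One degree of latitude covers 111320 m.
N decimal places → at most half a unit in the last place, 0.5 × 10⁻ᴺ° = 111320/2 × 10⁻ᴺ m.
Need 0.5 × 111320 × 10⁻ᴺ ≤ 88 → 10⁻ᴺ ≤ 1.581e-03, so N ≥ 2.80.
N = 2 would give 557 m (too coarse); N = 3 gives 55.7 m ≤ 88 m.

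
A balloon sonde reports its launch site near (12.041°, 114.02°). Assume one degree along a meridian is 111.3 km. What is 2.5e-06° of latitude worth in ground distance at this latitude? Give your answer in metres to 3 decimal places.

Along a meridian 2.5e-06° is 2.5e-06 × 111300 = 0.27825 m.

0.278 metres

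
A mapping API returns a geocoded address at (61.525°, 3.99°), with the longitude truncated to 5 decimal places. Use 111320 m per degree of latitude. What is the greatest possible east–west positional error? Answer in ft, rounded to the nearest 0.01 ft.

1.74 ft

Truncating at 5 decimal places can drop up to a full unit in the last place, so the longitude may be off by as much as 1e-05°.
Parallels shrink by cos φ, so at 61.525° a degree of longitude is 111320 × 0.4768 ≈ 53074.6 m.
So at most 1e-05° × 53074.6 ≈ 0.530746 m east–west.
Converting: 0.530746 m × 3.2808 ft/m ≈ 1.7413 ft.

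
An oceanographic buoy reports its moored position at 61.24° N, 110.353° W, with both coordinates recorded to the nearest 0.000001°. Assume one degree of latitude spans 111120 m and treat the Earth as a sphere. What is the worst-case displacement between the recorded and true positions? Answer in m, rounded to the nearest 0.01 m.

0.06 m

Rounding to 6 decimal places leaves each coordinate within ±5e-07° of the true value.
N–S: 5e-07° × 111120 m/° = 0.05556 m.
Longitude error → 5e-07 × 111120 × cos 61.24° = 5e-07 × 111120 × 0.4811 ≈ 0.0267322 m.
The two errors are perpendicular, so the maximum displacement is √(0.05556² + 0.0267322²) ≈ 0.0616565 m.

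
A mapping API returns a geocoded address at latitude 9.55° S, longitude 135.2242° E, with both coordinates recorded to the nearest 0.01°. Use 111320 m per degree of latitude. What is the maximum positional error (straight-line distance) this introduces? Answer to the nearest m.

782 m

Rounding to 2 decimal places leaves each coordinate within ±0.005° of the true value.
N–S: 0.005° × 111320 m/° = 556.6 m.
E–W at 9.55°: 0.005° × 111320 × cos 9.55° = 0.005 × 111320 × 0.9861 ≈ 548.886 m.
Worst case both components are at the extreme and orthogonal: √(556.6² + 548.886²) ≈ 781.716 m.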